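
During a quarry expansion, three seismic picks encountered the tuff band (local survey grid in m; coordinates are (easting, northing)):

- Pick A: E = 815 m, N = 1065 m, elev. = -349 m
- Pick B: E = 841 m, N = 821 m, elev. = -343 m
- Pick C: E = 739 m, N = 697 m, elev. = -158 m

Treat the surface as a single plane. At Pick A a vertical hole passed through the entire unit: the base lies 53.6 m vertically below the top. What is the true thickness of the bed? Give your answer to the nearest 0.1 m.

28.5 m

Let the plane be z = a·E + b·N + c.
Pick B−Pick A: 26a − 244b = 6;  Pick C−Pick A: −76a − 368b = 191.
Solving gives a = −1.57925, b = −0.19287.
|∇z| = √(a²+b²) = 1.59099, so dip δ = arctan(1.59099) = 57.85°.
True thickness = vertical thickness × cos δ = 53.6 × cos 57.85° = 28.5 m.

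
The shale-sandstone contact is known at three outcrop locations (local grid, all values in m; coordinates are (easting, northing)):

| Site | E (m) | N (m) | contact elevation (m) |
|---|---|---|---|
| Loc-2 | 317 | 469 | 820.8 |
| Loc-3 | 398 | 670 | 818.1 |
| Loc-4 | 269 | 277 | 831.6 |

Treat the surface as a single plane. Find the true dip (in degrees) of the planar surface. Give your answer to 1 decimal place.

17.1°

Let the plane be z = a·E + b·N + c.
Loc-3−Loc-2: 81a + 201b = −2.7;  Loc-4−Loc-2: −48a − 192b = 10.8.
Solving gives a = 0.27988, b = −0.12622.
Gradient magnitude |∇z| = √(a² + b²) = √(0.07833 + 0.01593) = 0.30702.
True dip = arctan(0.30702) = 17.1°, dipping toward WNW (azimuth ≈ 294°).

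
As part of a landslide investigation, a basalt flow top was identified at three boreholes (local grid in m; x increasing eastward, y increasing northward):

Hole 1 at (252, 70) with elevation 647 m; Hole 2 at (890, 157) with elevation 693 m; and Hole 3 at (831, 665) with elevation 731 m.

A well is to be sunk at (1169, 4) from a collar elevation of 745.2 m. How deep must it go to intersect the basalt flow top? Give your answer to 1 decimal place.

Let the plane be z = a·x + b·y + c.
Hole 2−Hole 1: 638a + 87b = 46;  Hole 3−Hole 1: 579a + 595b = 84.
Solving gives a = 0.060935, b = 0.081880.
Then c = 647 − a·252 − b·70 = 625.91.
At (1169, 4): z_contact = 71.23 + 0.33 + 625.91 = 697.47 m.
Depth below ground = 745.2 − 697.47 = 47.7 m.

47.7 m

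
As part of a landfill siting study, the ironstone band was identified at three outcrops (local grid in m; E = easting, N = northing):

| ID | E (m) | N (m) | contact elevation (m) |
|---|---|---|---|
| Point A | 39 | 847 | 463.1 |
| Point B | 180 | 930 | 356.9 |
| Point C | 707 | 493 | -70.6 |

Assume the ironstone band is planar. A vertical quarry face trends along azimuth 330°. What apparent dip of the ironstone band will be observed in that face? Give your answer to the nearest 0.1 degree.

23.0°

Let the plane be z = a·E + b·N + c.
Point B−Point A: 141a + 83b = −106.2;  Point C−Point A: 668a − 354b = −533.7.
Solving gives a = −0.77727, b = 0.04091.
Unit vector along 330° is (sin 330°, cos 330°) = (-0.5000, 0.8660).
Slope in that direction = a·(-0.5000) + b·(0.8660) = 0.42406.
Apparent dip = arctan|0.42406| = 23.0° (true dip is 37.9°, so apparent ≤ true as expected).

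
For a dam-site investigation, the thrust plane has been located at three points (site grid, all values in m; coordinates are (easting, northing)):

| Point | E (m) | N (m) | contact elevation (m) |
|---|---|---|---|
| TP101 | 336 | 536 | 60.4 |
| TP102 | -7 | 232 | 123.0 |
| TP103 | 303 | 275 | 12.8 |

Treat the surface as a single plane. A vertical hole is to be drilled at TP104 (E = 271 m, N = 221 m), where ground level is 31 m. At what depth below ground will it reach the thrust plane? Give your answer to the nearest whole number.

18 m

Let the plane be z = a·E + b·N + c.
TP102−TP101: −343a − 304b = 62.6;  TP103−TP101: −33a − 261b = −47.6.
Solving gives a = −0.38758, b = 0.23138.
Then c = 60.4 − a·336 − b·536 = 66.61.
At (271, 221): z_contact = −105.0 + 51.1 + 66.61 = 12.7 m.
Depth below ground = 31 − 12.7 = 18 m.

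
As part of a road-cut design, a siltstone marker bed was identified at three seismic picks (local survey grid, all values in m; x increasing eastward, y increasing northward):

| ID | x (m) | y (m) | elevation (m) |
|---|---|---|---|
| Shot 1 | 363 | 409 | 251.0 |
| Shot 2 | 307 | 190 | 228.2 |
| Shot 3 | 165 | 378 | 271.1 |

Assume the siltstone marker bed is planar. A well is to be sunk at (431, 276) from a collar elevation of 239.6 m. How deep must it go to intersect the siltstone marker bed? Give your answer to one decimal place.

15.0 m

Let the plane be z = a·x + b·y + c.
Shot 2−Shot 1: −56a − 219b = −22.8;  Shot 3−Shot 1: −198a − 31b = 20.1.
Solving gives a = −0.12273, b = 0.13549.
Then c = 251 − a·363 − b·409 = 240.13.
At (431, 276): z_contact = −52.90 + 37.40 + 240.13 = 224.63 m.
Depth below ground = 239.6 − 224.63 = 15.0 m.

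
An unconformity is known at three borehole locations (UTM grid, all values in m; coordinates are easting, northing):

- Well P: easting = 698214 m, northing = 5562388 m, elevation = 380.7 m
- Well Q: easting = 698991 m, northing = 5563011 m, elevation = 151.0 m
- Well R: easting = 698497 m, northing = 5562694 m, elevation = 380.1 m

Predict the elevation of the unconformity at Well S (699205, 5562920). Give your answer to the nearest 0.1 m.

-188.0 m

Two edge vectors: Well P→Well Q = (777, 623, -229.7), Well P→Well R = (283, 306, -0.6).
Normal n = (Well P→Well Q) × (Well P→Well R) = (69914.4, -64538.9, 61453).
So ∂z/∂easting = −n_x/n_z = −1.137688966 and ∂z/∂northing = −n_y/n_z = 1.050215612.
Intercept c from Well P: 380.7 + 794350.36 − 5841706.72 = −5046975.65.
At (699205, 5562920): z = −795477.8 + 5842265.4 − 5046975.65 = -188.0 m.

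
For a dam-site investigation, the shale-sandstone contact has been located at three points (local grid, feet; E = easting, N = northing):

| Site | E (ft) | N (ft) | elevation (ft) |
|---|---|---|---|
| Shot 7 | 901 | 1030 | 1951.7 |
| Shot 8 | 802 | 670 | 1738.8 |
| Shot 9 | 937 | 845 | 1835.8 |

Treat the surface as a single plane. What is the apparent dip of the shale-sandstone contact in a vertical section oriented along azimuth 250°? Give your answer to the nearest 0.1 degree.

Let the plane be z = a·E + b·N + c.
Shot 8−Shot 7: −99a − 360b = −212.9;  Shot 9−Shot 7: 36a − 185b = −115.9.
Solving gives a = −0.07474, b = 0.61194.
Unit vector along 250° is (sin 250°, cos 250°) = (-0.9397, -0.3420).
Slope in that direction = a·(-0.9397) + b·(-0.3420) = −0.13906.
Apparent dip = arctan|0.13906| = 7.9° (true dip is 31.7°, so apparent ≤ true as expected).

7.9°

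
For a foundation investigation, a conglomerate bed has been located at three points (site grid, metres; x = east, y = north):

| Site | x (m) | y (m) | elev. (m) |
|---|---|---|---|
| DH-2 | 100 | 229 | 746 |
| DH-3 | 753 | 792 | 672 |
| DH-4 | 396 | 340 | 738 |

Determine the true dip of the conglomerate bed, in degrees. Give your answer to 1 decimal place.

10.3°

Two edge vectors: DH-2→DH-3 = (653, 563, -74), DH-2→DH-4 = (296, 111, -8).
Normal n = (DH-2→DH-3) × (DH-2→DH-4) = (3710, -16680, -94165).
So ∂z/∂x = −n_x/n_z = 0.03940 and ∂z/∂y = −n_y/n_z = −0.17714.
Gradient magnitude |∇z| = √(a² + b²) = √(0.00155 + 0.03138) = 0.18146.
True dip = arctan(0.18146) = 10.3°, dipping toward NNW (azimuth ≈ 347°).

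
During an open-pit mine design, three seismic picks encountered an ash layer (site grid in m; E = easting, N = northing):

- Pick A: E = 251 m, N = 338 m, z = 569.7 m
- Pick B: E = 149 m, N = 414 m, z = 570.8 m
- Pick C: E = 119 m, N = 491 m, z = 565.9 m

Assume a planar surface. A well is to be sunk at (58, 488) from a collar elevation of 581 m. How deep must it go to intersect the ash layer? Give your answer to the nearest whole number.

Two edge vectors: Pick A→Pick B = (-102, 76, 1.1), Pick A→Pick C = (-132, 153, -3.8).
Normal n = (Pick A→Pick B) × (Pick A→Pick C) = (-457.1, -532.8, -5574).
So ∂z/∂E = −n_x/n_z = −0.08201 and ∂z/∂N = −n_y/n_z = −0.09559.
Intercept c from Pick A: 569.7 + 20.58 + 32.31 = 622.59.
At (58, 488): z_contact = −4.8 − 46.6 + 622.59 = 571.2 m.
Depth below ground = 581 − 571.2 = 10 m.

10 m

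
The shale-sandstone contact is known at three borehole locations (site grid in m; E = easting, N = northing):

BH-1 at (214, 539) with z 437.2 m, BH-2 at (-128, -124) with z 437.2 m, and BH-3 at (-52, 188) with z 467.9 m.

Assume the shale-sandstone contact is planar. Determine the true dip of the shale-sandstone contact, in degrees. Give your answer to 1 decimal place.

22.1°

Let the plane be z = a·E + b·N + c.
BH-2−BH-1: −342a − 663b = 0;  BH-3−BH-1: −266a − 351b = 30.7.
Solving gives a = −0.36143, b = 0.18644.
Gradient magnitude |∇z| = √(a² + b²) = √(0.13063 + 0.03476) = 0.40668.
True dip = arctan(0.40668) = 22.1°, dipping toward ESE (azimuth ≈ 117°).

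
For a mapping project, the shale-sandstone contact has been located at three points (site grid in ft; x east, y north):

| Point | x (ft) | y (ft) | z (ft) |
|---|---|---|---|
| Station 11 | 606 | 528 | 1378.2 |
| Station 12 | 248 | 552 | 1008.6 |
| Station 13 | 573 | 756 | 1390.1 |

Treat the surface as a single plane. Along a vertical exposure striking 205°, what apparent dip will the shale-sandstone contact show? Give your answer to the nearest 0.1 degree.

Two edge vectors: Station 11→Station 12 = (-358, 24, -369.6), Station 11→Station 13 = (-33, 228, 11.9).
Normal n = (Station 11→Station 12) × (Station 11→Station 13) = (84554.4, 16457, -80832).
So ∂z/∂x = −n_x/n_z = 1.04605 and ∂z/∂y = −n_y/n_z = 0.20360.
Unit vector along 205° is (sin 205°, cos 205°) = (-0.4226, -0.9063).
Slope in that direction = a·(-0.4226) + b·(-0.9063) = −0.62660.
Apparent dip = arctan|0.62660| = 32.1° (true dip is 46.8°, so apparent ≤ true as expected).

32.1°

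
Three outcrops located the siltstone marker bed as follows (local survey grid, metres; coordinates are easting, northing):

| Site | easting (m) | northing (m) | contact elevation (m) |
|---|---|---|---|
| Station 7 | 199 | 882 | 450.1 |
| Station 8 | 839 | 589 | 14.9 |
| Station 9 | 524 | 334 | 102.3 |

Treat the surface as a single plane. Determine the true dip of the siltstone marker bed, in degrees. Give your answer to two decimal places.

31.87°

Let the plane be z = a·easting + b·northing + c.
Station 8−Station 7: 640a − 293b = −435.2;  Station 9−Station 7: 325a − 548b = −347.8.
Solving gives a = −0.53459, b = 0.31763.
Gradient magnitude |∇z| = √(a² + b²) = √(0.28578 + 0.10089) = 0.62183.
True dip = arctan(0.62183) = 31.87°, dipping toward ESE (azimuth ≈ 121°).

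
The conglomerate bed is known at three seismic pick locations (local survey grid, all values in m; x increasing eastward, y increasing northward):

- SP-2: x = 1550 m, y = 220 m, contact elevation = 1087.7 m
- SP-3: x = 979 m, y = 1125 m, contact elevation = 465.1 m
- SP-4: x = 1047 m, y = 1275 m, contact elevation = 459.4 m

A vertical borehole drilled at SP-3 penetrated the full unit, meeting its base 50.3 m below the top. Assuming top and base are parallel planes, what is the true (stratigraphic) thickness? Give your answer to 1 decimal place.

41.7 m

Let the plane be z = a·x + b·y + c.
SP-3−SP-2: −571a + 905b = −622.6;  SP-4−SP-2: −503a + 1055b = −628.3.
Solving gives a = 0.59944, b = −0.30975.
|∇z| = √(a²+b²) = 0.67474, so dip δ = arctan(0.67474) = 34.01°.
True thickness = vertical thickness × cos δ = 50.3 × cos 34.01° = 41.7 m.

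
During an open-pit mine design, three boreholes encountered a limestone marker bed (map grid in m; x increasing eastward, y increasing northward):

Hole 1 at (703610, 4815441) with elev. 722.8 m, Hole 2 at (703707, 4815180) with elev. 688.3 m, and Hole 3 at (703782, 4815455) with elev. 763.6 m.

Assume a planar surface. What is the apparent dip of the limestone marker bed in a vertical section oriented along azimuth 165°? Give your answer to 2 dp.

8.51°

Let the plane be z = a·x + b·y + c.
Hole 2−Hole 1: 97a − 261b = −34.5;  Hole 3−Hole 1: 172a + 14b = 40.8.
Solving gives a = 0.21980, b = 0.21387.
Unit vector along 165° is (sin 165°, cos 165°) = (0.2588, -0.9659).
Slope in that direction = a·(0.2588) + b·(-0.9659) = −0.14970.
Apparent dip = arctan|0.14970| = 8.51° (true dip is 17.0°, so apparent ≤ true as expected).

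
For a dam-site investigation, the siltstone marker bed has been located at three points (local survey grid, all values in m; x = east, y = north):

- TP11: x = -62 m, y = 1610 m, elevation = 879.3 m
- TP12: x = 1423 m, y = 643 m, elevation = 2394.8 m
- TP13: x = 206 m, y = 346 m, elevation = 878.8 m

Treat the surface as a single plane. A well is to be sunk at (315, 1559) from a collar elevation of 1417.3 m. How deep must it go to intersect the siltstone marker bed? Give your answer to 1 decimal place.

104.3 m

Let the plane be z = a·x + b·y + c.
TP12−TP11: 1485a − 967b = 1515.5;  TP13−TP11: 268a − 1264b = −0.5.
Solving gives a = 1.184310, b = 0.251499.
Then c = 879.3 − a·-62 − b·1610 = 547.81.
At (315, 1559): z_contact = 373.06 + 392.09 + 547.81 = 1312.96 m.
Depth below ground = 1417.3 − 1312.96 = 104.3 m.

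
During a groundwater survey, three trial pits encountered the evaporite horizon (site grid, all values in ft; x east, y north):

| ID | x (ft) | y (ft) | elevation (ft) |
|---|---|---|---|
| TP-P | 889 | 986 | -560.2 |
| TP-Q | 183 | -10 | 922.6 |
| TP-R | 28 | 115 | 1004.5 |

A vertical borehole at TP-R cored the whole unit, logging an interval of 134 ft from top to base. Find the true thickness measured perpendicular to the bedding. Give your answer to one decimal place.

81.4 ft

Let the plane be z = a·x + b·y + c.
TP-Q−TP-P: −706a − 996b = 1482.8;  TP-R−TP-P: −861a − 871b = 1564.7.
Solving gives a = −1.10012, b = −0.70895.
|∇z| = √(a²+b²) = 1.30877, so dip δ = arctan(1.30877) = 52.62°.
True thickness = vertical thickness × cos δ = 134 × cos 52.62° = 81.4 ft.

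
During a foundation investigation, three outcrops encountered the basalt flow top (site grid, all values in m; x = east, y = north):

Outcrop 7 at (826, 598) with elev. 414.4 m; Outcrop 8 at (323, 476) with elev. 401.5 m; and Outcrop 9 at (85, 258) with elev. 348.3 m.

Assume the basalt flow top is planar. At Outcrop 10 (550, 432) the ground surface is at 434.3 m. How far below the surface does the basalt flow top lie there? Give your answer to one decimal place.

Let the plane be z = a·x + b·y + c.
Outcrop 8−Outcrop 7: −503a − 122b = −12.9;  Outcrop 9−Outcrop 7: −741a − 340b = −66.1.
Solving gives a = −0.04563, b = 0.29385.
Then c = 414.4 − a·826 − b·598 = 276.37.
At (550, 432): z_contact = −25.09 + 126.94 + 276.37 = 378.21 m.
Depth below ground = 434.3 − 378.21 = 56.1 m.

56.1 m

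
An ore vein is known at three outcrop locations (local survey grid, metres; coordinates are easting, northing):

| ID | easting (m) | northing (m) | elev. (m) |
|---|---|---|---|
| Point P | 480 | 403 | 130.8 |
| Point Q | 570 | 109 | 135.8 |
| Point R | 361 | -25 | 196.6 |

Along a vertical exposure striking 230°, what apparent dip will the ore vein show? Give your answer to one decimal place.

Let the plane be z = a·easting + b·northing + c.
Point Q−Point P: 90a − 294b = 5;  Point R−Point P: −119a − 428b = 65.8.
Solving gives a = −0.23407, b = −0.08866.
Unit vector along 230° is (sin 230°, cos 230°) = (-0.7660, -0.6428).
Slope in that direction = a·(-0.7660) + b·(-0.6428) = 0.23629.
Apparent dip = arctan|0.23629| = 13.3° (true dip is 14.1°, so apparent ≤ true as expected).

13.3°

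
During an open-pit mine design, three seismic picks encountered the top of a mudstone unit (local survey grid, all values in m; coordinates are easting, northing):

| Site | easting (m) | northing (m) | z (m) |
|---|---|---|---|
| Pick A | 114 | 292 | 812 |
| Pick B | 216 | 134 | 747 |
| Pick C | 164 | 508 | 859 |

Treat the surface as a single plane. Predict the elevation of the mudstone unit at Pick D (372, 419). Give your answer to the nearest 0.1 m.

Let the plane be z = a·easting + b·northing + c.
Pick B−Pick A: 102a − 158b = −65;  Pick C−Pick A: 50a + 216b = 47.
Solving gives a = −0.22097, b = 0.26874.
Then c = 812 − a·114 − b·292 = 758.72.
At (372, 419): z = −82.2 + 112.6 + 758.72 = 789.1 m.

789.1 m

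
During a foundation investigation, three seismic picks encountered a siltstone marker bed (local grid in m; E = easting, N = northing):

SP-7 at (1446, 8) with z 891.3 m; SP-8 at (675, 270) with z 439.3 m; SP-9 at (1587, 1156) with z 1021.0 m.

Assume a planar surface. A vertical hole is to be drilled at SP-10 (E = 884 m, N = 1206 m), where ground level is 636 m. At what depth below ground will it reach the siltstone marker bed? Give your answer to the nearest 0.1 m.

34.6 m

Let the plane be z = a·E + b·N + c.
SP-8−SP-7: −771a + 262b = −452;  SP-9−SP-7: 141a + 1148b = 129.7.
Solving gives a = 0.599618, b = 0.039333.
Then c = 891.3 − a·1446 − b·8 = 23.94.
At (884, 1206): z_contact = 530.06 + 47.44 + 23.94 = 601.44 m.
Depth below ground = 636 − 601.44 = 34.6 m.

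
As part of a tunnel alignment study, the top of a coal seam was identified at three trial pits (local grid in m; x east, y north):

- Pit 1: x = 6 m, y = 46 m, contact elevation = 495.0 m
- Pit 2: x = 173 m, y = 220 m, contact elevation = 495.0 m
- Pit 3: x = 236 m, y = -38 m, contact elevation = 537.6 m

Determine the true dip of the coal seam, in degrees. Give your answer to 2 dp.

10.76°

Let the plane be z = a·x + b·y + c.
Pit 2−Pit 1: 167a + 174b = 0;  Pit 3−Pit 1: 230a − 84b = 42.6.
Solving gives a = 0.13714, b = −0.13163.
Gradient magnitude |∇z| = √(a² + b²) = √(0.01881 + 0.01733) = 0.19009.
True dip = arctan(0.19009) = 10.76°, dipping toward NW (azimuth ≈ 314°).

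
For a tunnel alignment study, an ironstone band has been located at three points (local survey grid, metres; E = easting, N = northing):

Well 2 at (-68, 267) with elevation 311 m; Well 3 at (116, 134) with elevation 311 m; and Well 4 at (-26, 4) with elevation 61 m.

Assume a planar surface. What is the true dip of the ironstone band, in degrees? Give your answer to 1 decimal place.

Let the plane be z = a·E + b·N + c.
Well 3−Well 2: 184a − 133b = 0;  Well 4−Well 2: 42a − 263b = −250.
Solving gives a = 0.77676, b = 1.07462.
Gradient magnitude |∇z| = √(a² + b²) = √(0.60336 + 1.15480) = 1.32595.
True dip = arctan(1.32595) = 53.0°, dipping toward SW (azimuth ≈ 216°).

53.0°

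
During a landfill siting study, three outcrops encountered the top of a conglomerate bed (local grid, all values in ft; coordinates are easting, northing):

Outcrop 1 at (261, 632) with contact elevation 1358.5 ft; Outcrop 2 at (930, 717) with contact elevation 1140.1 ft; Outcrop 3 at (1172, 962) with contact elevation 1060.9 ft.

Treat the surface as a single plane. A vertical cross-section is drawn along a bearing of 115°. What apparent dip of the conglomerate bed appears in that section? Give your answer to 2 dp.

16.46°

Two edge vectors: Outcrop 1→Outcrop 2 = (669, 85, -218.4), Outcrop 1→Outcrop 3 = (911, 330, -297.6).
Normal n = (Outcrop 1→Outcrop 2) × (Outcrop 1→Outcrop 3) = (46776, 132, 143335).
So ∂z/∂easting = −n_x/n_z = −0.32634 and ∂z/∂northing = −n_y/n_z = −0.00092.
Unit vector along 115° is (sin 115°, cos 115°) = (0.9063, -0.4226).
Slope in that direction = a·(0.9063) + b·(-0.4226) = −0.29538.
Apparent dip = arctan|0.29538| = 16.46° (true dip is 18.1°, so apparent ≤ true as expected).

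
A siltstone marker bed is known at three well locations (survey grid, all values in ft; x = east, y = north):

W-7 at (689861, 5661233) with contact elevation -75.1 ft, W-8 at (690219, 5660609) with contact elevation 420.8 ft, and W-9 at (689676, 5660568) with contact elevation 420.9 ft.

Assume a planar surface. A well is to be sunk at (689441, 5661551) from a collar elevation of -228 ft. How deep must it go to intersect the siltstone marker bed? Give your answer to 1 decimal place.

113.4 ft

Two edge vectors: W-7→W-8 = (358, -624, 495.9), W-7→W-9 = (-185, -665, 496).
Normal n = (W-7→W-8) × (W-7→W-9) = (20269.5, -269309.5, -353510).
So ∂z/∂x = −n_x/n_z = 0.057337841 and ∂z/∂y = −n_y/n_z = −0.761815790.
Intercept c from W-7: -75.1 − 39555.14 + 4312816.69 = 4273186.45.
At (689441, 5661551): z_contact = 39531.06 − 4313058.95 + 4273186.45 = -341.44 ft.
Depth below ground = -228 − (-341.44) = 113.4 ft.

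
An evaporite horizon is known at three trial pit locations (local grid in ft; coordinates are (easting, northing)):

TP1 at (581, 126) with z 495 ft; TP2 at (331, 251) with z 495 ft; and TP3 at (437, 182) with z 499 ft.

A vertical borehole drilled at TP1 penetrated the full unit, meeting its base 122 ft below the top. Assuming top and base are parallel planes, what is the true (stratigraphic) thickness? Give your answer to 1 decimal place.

117.5 ft

Let the plane be z = a·E + b·N + c.
TP2−TP1: −250a + 125b = 0;  TP3−TP1: −144a + 56b = 4.
Solving gives a = −0.12500, b = −0.25000.
|∇z| = √(a²+b²) = 0.27951, so dip δ = arctan(0.27951) = 15.62°.
True thickness = vertical thickness × cos δ = 122 × cos 15.62° = 117.5 ft.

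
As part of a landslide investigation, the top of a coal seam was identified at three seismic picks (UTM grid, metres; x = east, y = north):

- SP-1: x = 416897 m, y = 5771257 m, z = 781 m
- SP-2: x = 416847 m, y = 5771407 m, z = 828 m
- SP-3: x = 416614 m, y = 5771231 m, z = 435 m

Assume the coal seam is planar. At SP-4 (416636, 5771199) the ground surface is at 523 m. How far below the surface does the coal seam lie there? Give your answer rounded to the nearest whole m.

85 m

Two edge vectors: SP-1→SP-2 = (-50, 150, 47), SP-1→SP-3 = (-283, -26, -346).
Normal n = (SP-1→SP-2) × (SP-1→SP-3) = (-50678, -30601, 43750).
So ∂z/∂x = −n_x/n_z = 1.15835429 and ∂z/∂y = −n_y/n_z = 0.69945143.
Intercept c from SP-1: 781 − 482914.43 − 4036713.95 = −4518847.38.
At (416636, 5771199): z_contact = 482612.1 + 4036673.4 − 4518847.38 = 438.1 m.
Depth below ground = 523 − 438.1 = 85 m.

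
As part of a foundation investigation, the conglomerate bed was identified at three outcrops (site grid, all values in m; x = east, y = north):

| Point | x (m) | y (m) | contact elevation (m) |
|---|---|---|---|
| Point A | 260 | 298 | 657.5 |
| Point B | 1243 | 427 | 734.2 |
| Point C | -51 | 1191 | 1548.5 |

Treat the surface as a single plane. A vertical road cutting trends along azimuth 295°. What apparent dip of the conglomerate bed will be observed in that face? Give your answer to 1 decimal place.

Two edge vectors: Point A→Point B = (983, 129, 76.7), Point A→Point C = (-311, 893, 891).
Normal n = (Point A→Point B) × (Point A→Point C) = (46445.9, -899706.7, 917938).
So ∂z/∂x = −n_x/n_z = −0.05060 and ∂z/∂y = −n_y/n_z = 0.98014.
Unit vector along 295° is (sin 295°, cos 295°) = (-0.9063, 0.4226).
Slope in that direction = a·(-0.9063) + b·(0.4226) = 0.46008.
Apparent dip = arctan|0.46008| = 24.7° (true dip is 44.5°, so apparent ≤ true as expected).

24.7°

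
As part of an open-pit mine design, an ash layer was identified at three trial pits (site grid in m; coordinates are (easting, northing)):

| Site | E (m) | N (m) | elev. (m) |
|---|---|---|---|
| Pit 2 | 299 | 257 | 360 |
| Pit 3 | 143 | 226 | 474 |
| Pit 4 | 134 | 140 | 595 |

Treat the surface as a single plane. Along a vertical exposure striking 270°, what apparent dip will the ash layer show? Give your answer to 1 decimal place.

24.7°

Let the plane be z = a·E + b·N + c.
Pit 3−Pit 2: −156a − 31b = 114;  Pit 4−Pit 2: −165a − 117b = 235.
Solving gives a = −0.46076, b = −1.35876.
Unit vector along 270° is (sin 270°, cos 270°) = (-1.0000, -0.0000).
Slope in that direction = a·(-1.0000) + b·(-0.0000) = 0.46076.
Apparent dip = arctan|0.46076| = 24.7° (true dip is 55.1°, so apparent ≤ true as expected).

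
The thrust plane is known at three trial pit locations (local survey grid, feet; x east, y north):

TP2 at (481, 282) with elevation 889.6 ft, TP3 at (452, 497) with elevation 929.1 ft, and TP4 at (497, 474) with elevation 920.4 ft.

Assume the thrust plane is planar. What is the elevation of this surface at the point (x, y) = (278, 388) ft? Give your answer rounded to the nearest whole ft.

929 ft

Two edge vectors: TP2→TP3 = (-29, 215, 39.5), TP2→TP4 = (16, 192, 30.8).
Normal n = (TP2→TP3) × (TP2→TP4) = (-962, 1525.2, -9008).
So ∂z/∂x = −n_x/n_z = −0.10679 and ∂z/∂y = −n_y/n_z = 0.16932.
Intercept c from TP2: 889.6 + 51.37 − 47.75 = 893.22.
At (278, 388): z = −29.7 + 65.7 + 893.22 = 929.2 ft.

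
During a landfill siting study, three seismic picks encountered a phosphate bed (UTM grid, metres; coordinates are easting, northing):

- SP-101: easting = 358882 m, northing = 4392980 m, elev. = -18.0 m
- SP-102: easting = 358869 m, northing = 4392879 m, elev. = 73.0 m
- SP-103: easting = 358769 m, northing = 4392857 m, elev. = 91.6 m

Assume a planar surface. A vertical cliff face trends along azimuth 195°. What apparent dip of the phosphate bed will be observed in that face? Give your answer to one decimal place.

Let the plane be z = a·easting + b·northing + c.
SP-102−SP-101: −13a − 101b = 91;  SP-103−SP-101: −113a − 123b = 109.6.
Solving gives a = 0.01257, b = −0.90261.
Unit vector along 195° is (sin 195°, cos 195°) = (-0.2588, -0.9659).
Slope in that direction = a·(-0.2588) + b·(-0.9659) = 0.86860.
Apparent dip = arctan|0.86860| = 41.0° (true dip is 42.1°, so apparent ≤ true as expected).

41.0°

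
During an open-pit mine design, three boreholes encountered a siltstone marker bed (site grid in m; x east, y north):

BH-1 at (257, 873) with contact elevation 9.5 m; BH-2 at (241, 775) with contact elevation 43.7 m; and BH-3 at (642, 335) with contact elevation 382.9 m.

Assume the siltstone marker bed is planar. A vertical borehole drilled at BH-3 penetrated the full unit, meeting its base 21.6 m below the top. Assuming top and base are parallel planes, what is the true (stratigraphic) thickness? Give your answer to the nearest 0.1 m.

Two edge vectors: BH-1→BH-2 = (-16, -98, 34.2), BH-1→BH-3 = (385, -538, 373.4).
Normal n = (BH-1→BH-2) × (BH-1→BH-3) = (-18193.6, 19141.4, 46338).
So ∂z/∂x = −n_x/n_z = 0.39263 and ∂z/∂y = −n_y/n_z = −0.41308.
|∇z| = √(a²+b²) = 0.56991, so dip δ = arctan(0.56991) = 29.68°.
True thickness = vertical thickness × cos δ = 21.6 × cos 29.68° = 18.8 m.

18.8 m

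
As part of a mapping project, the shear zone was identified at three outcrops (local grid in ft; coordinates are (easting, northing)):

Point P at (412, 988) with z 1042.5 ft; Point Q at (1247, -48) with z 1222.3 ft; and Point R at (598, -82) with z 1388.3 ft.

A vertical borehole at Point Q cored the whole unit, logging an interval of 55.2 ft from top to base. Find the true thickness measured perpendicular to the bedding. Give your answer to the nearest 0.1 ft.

Let the plane be z = a·E + b·N + c.
Point Q−Point P: 835a − 1036b = 179.8;  Point R−Point P: 186a − 1070b = 345.8.
Solving gives a = −0.23669, b = −0.36432.
|∇z| = √(a²+b²) = 0.43446, so dip δ = arctan(0.43446) = 23.48°.
True thickness = vertical thickness × cos δ = 55.2 × cos 23.48° = 50.6 ft.

50.6 ft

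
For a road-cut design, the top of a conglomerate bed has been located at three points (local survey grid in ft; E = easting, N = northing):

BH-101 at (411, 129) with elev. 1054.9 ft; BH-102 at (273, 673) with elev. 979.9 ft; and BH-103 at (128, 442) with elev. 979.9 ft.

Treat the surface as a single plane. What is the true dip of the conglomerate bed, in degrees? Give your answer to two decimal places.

10.46°

Two edge vectors: BH-101→BH-102 = (-138, 544, -75), BH-101→BH-103 = (-283, 313, -75).
Normal n = (BH-101→BH-102) × (BH-101→BH-103) = (-17325, 10875, 110758).
So ∂z/∂E = −n_x/n_z = 0.15642 and ∂z/∂N = −n_y/n_z = −0.09819.
Gradient magnitude |∇z| = √(a² + b²) = √(0.02447 + 0.00964) = 0.18469.
True dip = arctan(0.18469) = 10.46°, dipping toward WNW (azimuth ≈ 302°).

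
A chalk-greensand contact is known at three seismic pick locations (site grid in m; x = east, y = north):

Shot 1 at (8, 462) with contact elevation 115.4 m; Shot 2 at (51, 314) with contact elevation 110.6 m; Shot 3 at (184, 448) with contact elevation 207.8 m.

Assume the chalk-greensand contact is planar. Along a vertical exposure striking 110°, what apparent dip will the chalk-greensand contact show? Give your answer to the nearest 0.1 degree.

Two edge vectors: Shot 1→Shot 2 = (43, -148, -4.8), Shot 1→Shot 3 = (176, -14, 92.4).
Normal n = (Shot 1→Shot 2) × (Shot 1→Shot 3) = (-13742.4, -4818, 25446).
So ∂z/∂x = −n_x/n_z = 0.54006 and ∂z/∂y = −n_y/n_z = 0.18934.
Unit vector along 110° is (sin 110°, cos 110°) = (0.9397, -0.3420).
Slope in that direction = a·(0.9397) + b·(-0.3420) = 0.44273.
Apparent dip = arctan|0.44273| = 23.9° (true dip is 29.8°, so apparent ≤ true as expected).

23.9°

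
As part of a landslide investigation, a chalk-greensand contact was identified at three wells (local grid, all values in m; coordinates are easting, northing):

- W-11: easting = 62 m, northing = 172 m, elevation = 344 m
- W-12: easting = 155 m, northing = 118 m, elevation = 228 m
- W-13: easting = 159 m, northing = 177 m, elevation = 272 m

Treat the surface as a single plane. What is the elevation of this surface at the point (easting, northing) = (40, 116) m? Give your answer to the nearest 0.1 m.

Let the plane be z = a·easting + b·northing + c.
W-12−W-11: 93a − 54b = −116;  W-13−W-11: 97a + 5b = −72.
Solving gives a = −0.78345, b = 0.79888.
Then c = 344 − a·62 − b·172 = 255.17.
At (40, 116): z = −31.3 + 92.7 + 255.17 = 316.5 m.

316.5 m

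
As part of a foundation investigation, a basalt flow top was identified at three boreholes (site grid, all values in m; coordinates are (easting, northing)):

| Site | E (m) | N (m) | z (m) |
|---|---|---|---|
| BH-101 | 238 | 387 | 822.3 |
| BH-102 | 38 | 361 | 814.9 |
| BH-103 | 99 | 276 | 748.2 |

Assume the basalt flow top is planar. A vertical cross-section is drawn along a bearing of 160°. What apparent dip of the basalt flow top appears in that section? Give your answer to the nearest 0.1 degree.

Two edge vectors: BH-101→BH-102 = (-200, -26, -7.4), BH-101→BH-103 = (-139, -111, -74.1).
Normal n = (BH-101→BH-102) × (BH-101→BH-103) = (1105.2, -13791.4, 18586).
So ∂z/∂E = −n_x/n_z = −0.05946 and ∂z/∂N = −n_y/n_z = 0.74203.
Unit vector along 160° is (sin 160°, cos 160°) = (0.3420, -0.9397).
Slope in that direction = a·(0.3420) + b·(-0.9397) = −0.71762.
Apparent dip = arctan|0.71762| = 35.7° (true dip is 36.7°, so apparent ≤ true as expected).

35.7°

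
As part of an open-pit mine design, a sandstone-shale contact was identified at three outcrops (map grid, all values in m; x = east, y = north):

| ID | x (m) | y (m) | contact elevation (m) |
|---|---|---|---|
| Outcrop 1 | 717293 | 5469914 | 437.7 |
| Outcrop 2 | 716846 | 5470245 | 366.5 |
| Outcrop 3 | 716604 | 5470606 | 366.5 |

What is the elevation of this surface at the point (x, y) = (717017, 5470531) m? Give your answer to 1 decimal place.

Two edge vectors: Outcrop 1→Outcrop 2 = (-447, 331, -71.2), Outcrop 1→Outcrop 3 = (-689, 692, -71.2).
Normal n = (Outcrop 1→Outcrop 2) × (Outcrop 1→Outcrop 3) = (25703.2, 17230.4, -81265).
So ∂z/∂x = −n_x/n_z = 0.316288685 and ∂z/∂y = −n_y/n_z = 0.212027318.
Intercept c from Outcrop 1: 437.7 − 226871.66 − 1159771.20 = −1386205.16.
At (717017, 5470531): z = 226784.4 + 1159902.0 − 1386205.16 = 481.2 m.

481.2 m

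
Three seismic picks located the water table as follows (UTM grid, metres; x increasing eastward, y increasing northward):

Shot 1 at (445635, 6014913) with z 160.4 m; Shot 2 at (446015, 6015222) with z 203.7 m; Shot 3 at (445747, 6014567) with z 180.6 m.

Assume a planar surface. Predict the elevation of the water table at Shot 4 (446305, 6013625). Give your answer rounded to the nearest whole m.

Let the plane be z = a·x + b·y + c.
Shot 2−Shot 1: 380a + 309b = 43.3;  Shot 3−Shot 1: 112a − 346b = 20.2.
Solving gives a = 0.12778527, b = −0.01701748.
Then c = 160.4 − a·445635 − b·6014913 = 45573.50.
At (446305, 6013625): z = 57031.2 − 102336.8 + 45573.50 = 267.9 m.

268 m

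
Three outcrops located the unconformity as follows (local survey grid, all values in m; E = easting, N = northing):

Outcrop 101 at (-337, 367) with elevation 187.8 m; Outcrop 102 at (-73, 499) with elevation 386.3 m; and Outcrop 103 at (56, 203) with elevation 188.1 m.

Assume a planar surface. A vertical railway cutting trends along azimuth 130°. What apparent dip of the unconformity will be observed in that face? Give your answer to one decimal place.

Let the plane be z = a·E + b·N + c.
Outcrop 102−Outcrop 101: 264a + 132b = 198.5;  Outcrop 103−Outcrop 101: 393a − 164b = 0.3.
Solving gives a = 0.34247, b = 0.81885.
Unit vector along 130° is (sin 130°, cos 130°) = (0.7660, -0.6428).
Slope in that direction = a·(0.7660) + b·(-0.6428) = −0.26400.
Apparent dip = arctan|0.26400| = 14.8° (true dip is 41.6°, so apparent ≤ true as expected).

14.8°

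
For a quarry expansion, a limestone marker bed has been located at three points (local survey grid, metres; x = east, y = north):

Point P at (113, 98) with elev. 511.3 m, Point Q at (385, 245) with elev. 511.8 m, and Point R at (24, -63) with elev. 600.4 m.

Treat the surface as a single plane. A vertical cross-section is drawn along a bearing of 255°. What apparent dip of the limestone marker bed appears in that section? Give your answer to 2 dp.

11.85°

Two edge vectors: Point P→Point Q = (272, 147, 0.5), Point P→Point R = (-89, -161, 89.1).
Normal n = (Point P→Point Q) × (Point P→Point R) = (13178.2, -24279.7, -30709).
So ∂z/∂x = −n_x/n_z = 0.42913 and ∂z/∂y = −n_y/n_z = −0.79064.
Unit vector along 255° is (sin 255°, cos 255°) = (-0.9659, -0.2588).
Slope in that direction = a·(-0.9659) + b·(-0.2588) = −0.20988.
Apparent dip = arctan|0.20988| = 11.85° (true dip is 42.0°, so apparent ≤ true as expected).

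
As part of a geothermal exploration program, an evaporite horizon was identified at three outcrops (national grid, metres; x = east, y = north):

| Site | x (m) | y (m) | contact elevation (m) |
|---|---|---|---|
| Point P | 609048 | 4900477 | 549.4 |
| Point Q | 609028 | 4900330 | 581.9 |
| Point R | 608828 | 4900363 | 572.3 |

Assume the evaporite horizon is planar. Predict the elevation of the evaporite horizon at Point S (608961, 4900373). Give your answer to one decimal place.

Two edge vectors: Point P→Point Q = (-20, -147, 32.5), Point P→Point R = (-220, -114, 22.9).
Normal n = (Point P→Point Q) × (Point P→Point R) = (338.7, -6692, -30060).
So ∂z/∂x = −n_x/n_z = 0.011267465 and ∂z/∂y = −n_y/n_z = −0.222621424.
Intercept c from Point P: 549.4 − 6862.43 + 1090951.17 = 1084638.14.
At (608961, 4900373): z = 6861.4 − 1090928.0 + 1084638.14 = 571.6 m.

571.6 m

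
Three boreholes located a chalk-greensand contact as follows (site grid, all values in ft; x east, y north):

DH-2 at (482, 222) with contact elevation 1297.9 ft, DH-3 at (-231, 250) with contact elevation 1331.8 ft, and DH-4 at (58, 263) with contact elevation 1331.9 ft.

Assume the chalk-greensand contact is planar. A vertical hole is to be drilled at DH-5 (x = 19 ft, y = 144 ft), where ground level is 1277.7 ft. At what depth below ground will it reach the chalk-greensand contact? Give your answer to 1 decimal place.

12.5 ft

Two edge vectors: DH-2→DH-3 = (-713, 28, 33.9), DH-2→DH-4 = (-424, 41, 34).
Normal n = (DH-2→DH-3) × (DH-2→DH-4) = (-437.9, 9868.4, -17361).
So ∂z/∂x = −n_x/n_z = −0.02522 and ∂z/∂y = −n_y/n_z = 0.56842.
Intercept c from DH-2: 1297.9 + 12.16 − 126.19 = 1183.87.
At (19, 144): z_contact = −0.48 + 81.85 + 1183.87 = 1265.24 ft.
Depth below ground = 1277.7 − 1265.24 = 12.5 ft.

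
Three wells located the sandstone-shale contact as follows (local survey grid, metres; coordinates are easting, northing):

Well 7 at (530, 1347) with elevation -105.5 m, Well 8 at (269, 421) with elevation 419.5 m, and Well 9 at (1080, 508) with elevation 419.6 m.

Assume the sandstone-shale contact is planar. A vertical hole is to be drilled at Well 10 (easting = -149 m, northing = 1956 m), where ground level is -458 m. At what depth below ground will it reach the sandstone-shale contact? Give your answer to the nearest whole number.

Two edge vectors: Well 7→Well 8 = (-261, -926, 525), Well 7→Well 9 = (550, -839, 525.1).
Normal n = (Well 7→Well 8) × (Well 7→Well 9) = (-45767.6, 425801.1, 728279).
So ∂z/∂easting = −n_x/n_z = 0.06284 and ∂z/∂northing = −n_y/n_z = −0.58467.
Intercept c from Well 7: -105.5 − 33.31 + 787.55 = 648.74.
At (-149, 1956): z_contact = −9.4 − 1143.6 + 648.74 = -504.2 m.
Depth below ground = -458 − (-504.2) = 46 m.

46 m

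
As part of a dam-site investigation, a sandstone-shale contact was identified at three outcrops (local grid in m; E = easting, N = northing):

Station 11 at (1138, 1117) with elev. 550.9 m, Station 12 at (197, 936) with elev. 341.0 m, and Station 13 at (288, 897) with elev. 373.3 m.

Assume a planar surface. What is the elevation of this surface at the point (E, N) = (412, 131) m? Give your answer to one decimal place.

568.7 m

Let the plane be z = a·E + b·N + c.
Station 12−Station 11: −941a − 181b = −209.9;  Station 13−Station 11: −850a − 220b = −177.6.
Solving gives a = 0.263916, b = −0.212402.
Then c = 550.9 − a·1138 − b·1117 = 487.82.
At (412, 131): z = 108.7 − 27.8 + 487.82 = 568.7 m.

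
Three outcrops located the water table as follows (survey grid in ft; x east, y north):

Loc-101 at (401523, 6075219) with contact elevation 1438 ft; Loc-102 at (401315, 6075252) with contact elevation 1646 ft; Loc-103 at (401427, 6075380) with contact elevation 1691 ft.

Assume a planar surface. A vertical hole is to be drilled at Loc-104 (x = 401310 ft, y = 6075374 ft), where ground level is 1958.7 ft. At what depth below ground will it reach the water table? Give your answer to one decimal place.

Let the plane be z = a·x + b·y + c.
Loc-102−Loc-101: −208a + 33b = 208;  Loc-103−Loc-101: −96a + 161b = 253.
Solving gives a = −0.829122691, b = 1.077044855.
Then c = 1438 − a·401523 − b·6075219 = −6208933.54.
At (401310, 6075374): z_contact = −332735.23 + 6543450.31 − 6208933.54 = 1781.55 ft.
Depth below ground = 1958.7 − 1781.55 = 177.2 ft.

177.2 ft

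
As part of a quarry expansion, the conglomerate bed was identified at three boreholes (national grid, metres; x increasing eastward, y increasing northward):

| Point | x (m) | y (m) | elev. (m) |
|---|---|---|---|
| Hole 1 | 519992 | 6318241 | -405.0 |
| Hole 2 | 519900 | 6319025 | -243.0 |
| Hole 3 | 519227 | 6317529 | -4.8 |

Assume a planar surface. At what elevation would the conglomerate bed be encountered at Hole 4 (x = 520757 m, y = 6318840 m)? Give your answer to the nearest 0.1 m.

Two edge vectors: Hole 1→Hole 2 = (-92, 784, 162), Hole 1→Hole 3 = (-765, -712, 400.2).
Normal n = (Hole 1→Hole 2) × (Hole 1→Hole 3) = (429100.8, -87111.6, 665264).
So ∂z/∂x = −n_x/n_z = −0.645008297 and ∂z/∂y = −n_y/n_z = 0.130942904.
Intercept c from Hole 1: -405 + 335399.15 − 827328.82 = −492334.67.
At (520757, 6318840): z = −335892.6 + 827407.3 − 492334.67 = -820.0 m.

-820.0 m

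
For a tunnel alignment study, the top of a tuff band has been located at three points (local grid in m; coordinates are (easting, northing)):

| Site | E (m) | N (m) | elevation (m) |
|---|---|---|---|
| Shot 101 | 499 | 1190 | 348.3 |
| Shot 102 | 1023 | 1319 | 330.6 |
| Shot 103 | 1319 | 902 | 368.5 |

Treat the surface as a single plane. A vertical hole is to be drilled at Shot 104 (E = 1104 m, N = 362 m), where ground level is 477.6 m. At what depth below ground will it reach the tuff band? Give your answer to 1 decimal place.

Let the plane be z = a·E + b·N + c.
Shot 102−Shot 101: 524a + 129b = −17.7;  Shot 103−Shot 101: 820a − 288b = 20.2.
Solving gives a = −0.009707, b = −0.097778.
Then c = 348.3 − a·499 − b·1190 = 469.50.
At (1104, 362): z_contact = −10.72 − 35.40 + 469.50 = 423.39 m.
Depth below ground = 477.6 − 423.39 = 54.2 m.

54.2 m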